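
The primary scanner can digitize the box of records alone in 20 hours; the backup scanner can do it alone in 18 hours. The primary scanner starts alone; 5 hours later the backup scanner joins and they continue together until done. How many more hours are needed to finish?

In 5 hours the primary scanner does 5/20 = 1/4 of the job, leaving 3/4.
The primary scanner and the backup scanner together work at 19/180 per hour, so finishing takes 3/4 ÷ 19/180 = 135/19 hours.

135/19 hours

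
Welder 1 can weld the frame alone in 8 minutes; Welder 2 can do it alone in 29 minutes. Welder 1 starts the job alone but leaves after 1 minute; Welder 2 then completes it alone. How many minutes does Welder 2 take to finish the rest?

203/8 minutes

In 1 minute Welder 1 does 1/8 of the job, leaving 7/8.
Welder 2 works at 1/29 per minute, so finishing takes 7/8 ÷ 1/29 = 203/8 minutes.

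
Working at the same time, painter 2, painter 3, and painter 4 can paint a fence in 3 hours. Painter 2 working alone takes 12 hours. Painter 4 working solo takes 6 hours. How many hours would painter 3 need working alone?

Combined rate is 1/3 per hour.
Known contribution: 1/12 + 1/6 = (1 + 2)/12 = 3/12 = 1/4 per hour.
So painter 3's rate is 1/3 − 1/4 = 1/12, meaning 12 hours alone.

12 hours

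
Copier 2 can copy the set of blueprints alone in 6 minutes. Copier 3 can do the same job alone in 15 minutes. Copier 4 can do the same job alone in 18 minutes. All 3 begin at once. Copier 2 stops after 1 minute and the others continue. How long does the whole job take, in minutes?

75/11 minutes

In the first 1 minute the combined rate is 13/45, so 13/45 of the job is done, leaving 32/45.
After copier 2 leaves the rate is 11/90 per minute; the remaining 32/45 takes 64/11 minutes.
Total = 1 + 64/11 = 75/11 minutes.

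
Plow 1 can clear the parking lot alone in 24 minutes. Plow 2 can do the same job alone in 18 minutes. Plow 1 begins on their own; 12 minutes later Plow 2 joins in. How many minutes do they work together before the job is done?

36/7 minutes

In the first 12 minutes Plow 1 alone does 12/24 = 1/2 of the job, leaving 1/2.
Once everyone is working, combined rate: 1/24 + 1/18 = (3 + 4)/72 = 7/72 per minute.
Remaining 1/2 at 7/72 per minute takes 36/7 minutes.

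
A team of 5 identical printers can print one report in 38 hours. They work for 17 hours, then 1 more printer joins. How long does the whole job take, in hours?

69/2 hours

One printer does 1/190 of the job per hour.
After 17 hours with 5 printers, 17/38 is done (21/38 left).
With 6 printers the rate is 6/190 = 3/95, so the rest takes 21/38 ÷ 3/95 = 35/2 hours.
Total = 17 + 35/2 = 69/2 hours.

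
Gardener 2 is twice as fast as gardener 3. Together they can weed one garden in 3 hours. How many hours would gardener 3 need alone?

9 hours

Let gardener 3's rate be r; then gardener 2's rate is 2r, so together (2 + 1)r = 3r = 1/3.
Thus r = 1/9 per hour.
Gardener 3 alone: 9 hours; gardener 2 alone: 9/2 hours.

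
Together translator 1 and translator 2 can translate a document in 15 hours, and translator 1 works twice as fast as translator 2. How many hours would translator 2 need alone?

45 hours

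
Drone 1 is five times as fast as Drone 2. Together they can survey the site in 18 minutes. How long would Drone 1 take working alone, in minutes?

Let Drone 2's rate be r; then Drone 1's rate is 5r, so together (5 + 1)r = 6r = 1/18.
Thus r = 1/108 per minute.
Drone 2 alone: 108 minutes; Drone 1 alone: 108/5 minutes.

108/5 minutes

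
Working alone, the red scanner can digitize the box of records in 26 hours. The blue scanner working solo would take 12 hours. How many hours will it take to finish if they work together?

Combined rate: 1/26 + 1/12 = (6 + 13)/156 = 19/156 per hour.
Time = 1 ÷ (19/156) = 156/19 hours.

156/19 hours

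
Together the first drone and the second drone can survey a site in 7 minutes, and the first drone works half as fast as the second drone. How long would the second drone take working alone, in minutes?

Let the second drone's rate be r; then the first drone's rate is (1/2)r, so together (1/2 + 1)r = (3/2)r = 1/7.
Thus r = 2/21 per minute.
The second drone alone: 21/2 minutes; the first drone alone: 21 minutes.

21/2 minutes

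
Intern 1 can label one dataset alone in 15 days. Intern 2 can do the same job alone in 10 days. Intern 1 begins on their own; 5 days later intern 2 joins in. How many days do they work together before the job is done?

4 days

In the first 5 days intern 1 alone does 5/15 = 1/3 of the job, leaving 2/3.
Once everyone is working, combined rate: 1/15 + 1/10 = (2 + 3)/30 = 5/30 = 1/6 per day.
Remaining 2/3 at 1/6 per day takes 4 days.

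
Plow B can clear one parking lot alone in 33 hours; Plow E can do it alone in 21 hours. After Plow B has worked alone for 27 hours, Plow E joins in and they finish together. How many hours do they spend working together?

In 27 hours Plow B does 27/33 = 9/11 of the job, leaving 2/11.
Plow B and Plow E together work at 6/77 per hour, so finishing takes 2/11 ÷ 6/77 = 7/3 hours.

7/3 hours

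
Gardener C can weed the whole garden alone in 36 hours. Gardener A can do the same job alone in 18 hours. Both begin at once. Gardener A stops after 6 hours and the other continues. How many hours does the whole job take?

In the first 6 hours the combined rate is 1/12, so 1/2 of the job is done, leaving 1/2.
After Gardener A leaves the rate is 1/36 per hour; the remaining 1/2 takes 18 hours.
Total = 6 + 18 = 24 hours.

24 hours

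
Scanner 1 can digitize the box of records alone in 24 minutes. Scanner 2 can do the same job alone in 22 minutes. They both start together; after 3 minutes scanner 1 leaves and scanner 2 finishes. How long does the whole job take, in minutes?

In the first 3 minutes the combined rate is 23/264, so 23/88 of the job is done, leaving 65/88.
After scanner 1 leaves the rate is 1/22 per minute; the remaining 65/88 takes 65/4 minutes.
Total = 3 + 65/4 = 77/4 minutes.

77/4 minutes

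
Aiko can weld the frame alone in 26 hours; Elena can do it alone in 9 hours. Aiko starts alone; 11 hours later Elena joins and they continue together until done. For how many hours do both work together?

In 11 hours Aiko does 11/26 of the job, leaving 15/26.
Aiko and Elena together work at 35/234 per hour, so finishing takes 15/26 ÷ 35/234 = 27/7 hours.

27/7 hours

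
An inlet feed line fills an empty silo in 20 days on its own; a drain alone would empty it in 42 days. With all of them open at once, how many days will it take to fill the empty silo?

Net rate = 1/20 − 1/42 = (21 − 10)/420 = 11/420 per day.
Filling time = 1 ÷ (11/420) = 420/11 days.

420/11 days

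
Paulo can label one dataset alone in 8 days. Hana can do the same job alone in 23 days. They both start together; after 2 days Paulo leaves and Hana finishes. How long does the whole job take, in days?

69/4 days

In the first 2 days the combined rate is 31/184, so 31/92 of the job is done, leaving 61/92.
After Paulo leaves the rate is 1/23 per day; the remaining 61/92 takes 61/4 days.
Total = 2 + 61/4 = 69/4 days.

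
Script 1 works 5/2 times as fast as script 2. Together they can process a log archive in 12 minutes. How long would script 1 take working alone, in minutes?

84/5 minutes

Let script 2's rate be r; then script 1's rate is (5/2)r, so together (5/2 + 1)r = (7/2)r = 1/12.
Thus r = 1/42 per minute.
Script 2 alone: 42 minutes; script 1 alone: 84/5 minutes.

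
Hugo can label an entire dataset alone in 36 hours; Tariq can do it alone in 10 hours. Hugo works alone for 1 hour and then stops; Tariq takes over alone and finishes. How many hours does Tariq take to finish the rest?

In 1 hour Hugo does 1/36 of the job, leaving 35/36.
Tariq works at 1/10 per hour, so finishing takes 35/36 ÷ 1/10 = 175/18 hours.

175/18 hours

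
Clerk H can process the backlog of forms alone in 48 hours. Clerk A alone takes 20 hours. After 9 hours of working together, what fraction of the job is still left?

Combined rate: 1/48 + 1/20 = (5 + 12)/240 = 17/240 per hour.
In 9 hours they complete 9·17/240 = 51/80 of the job.
So 29/80 remains.

29/80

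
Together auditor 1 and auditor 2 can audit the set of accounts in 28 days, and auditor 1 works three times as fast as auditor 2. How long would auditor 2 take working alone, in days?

112 days

Let auditor 2's rate be r; then auditor 1's rate is 3r, so together (3 + 1)r = 4r = 1/28.
Thus r = 1/112 per day.
Auditor 2 alone: 112 days; auditor 1 alone: 112/3 days.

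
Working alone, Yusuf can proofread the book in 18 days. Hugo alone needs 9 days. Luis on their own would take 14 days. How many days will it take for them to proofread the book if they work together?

Combined rate: 1/18 + 1/9 + 1/14 = (7 + 14 + 9)/126 = 30/126 = 5/21 per day.
Time = 1 ÷ (5/21) = 21/5 days.

21/5 days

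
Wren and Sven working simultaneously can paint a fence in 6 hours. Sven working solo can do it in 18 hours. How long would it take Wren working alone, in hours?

Combined rate is 1/6 per hour.
Known contribution: 1/18 per hour.
So Wren's rate is 1/6 − 1/18 = 1/9, meaning 9 hours alone.

9 hours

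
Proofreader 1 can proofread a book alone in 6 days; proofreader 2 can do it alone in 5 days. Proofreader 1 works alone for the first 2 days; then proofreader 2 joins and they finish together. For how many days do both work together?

In 2 days proofreader 1 does 2/6 = 1/3 of the job, leaving 2/3.
Proofreader 1 and proofreader 2 together work at 11/30 per day, so finishing takes 2/3 ÷ 11/30 = 20/11 days.

20/11 days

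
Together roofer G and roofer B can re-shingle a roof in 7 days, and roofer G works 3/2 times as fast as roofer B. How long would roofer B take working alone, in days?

35/2 days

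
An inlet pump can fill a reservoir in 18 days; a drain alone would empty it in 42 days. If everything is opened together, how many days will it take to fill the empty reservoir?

Net rate = 1/18 − 1/42 = (7 − 3)/126 = 4/126 = 2/63 per day.
Filling time = 1 ÷ (2/63) = 63/2 days.

63/2 days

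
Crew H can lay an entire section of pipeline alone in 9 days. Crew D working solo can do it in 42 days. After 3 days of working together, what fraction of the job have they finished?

17/42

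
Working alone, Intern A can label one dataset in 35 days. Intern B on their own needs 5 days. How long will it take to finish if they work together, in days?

35/8 days

Combined rate: 1/35 + 1/5 = (1 + 7)/35 = 8/35 per day.
Time = 1 ÷ (8/35) = 35/8 days.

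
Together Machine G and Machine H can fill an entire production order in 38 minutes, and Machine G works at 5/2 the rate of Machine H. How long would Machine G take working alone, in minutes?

Let Machine H's rate be r; then Machine G's rate is (5/2)r, so together (5/2 + 1)r = (7/2)r = 1/38.
Thus r = 1/133 per minute.
Machine H alone: 133 minutes; Machine G alone: 266/5 minutes.

266/5 minutes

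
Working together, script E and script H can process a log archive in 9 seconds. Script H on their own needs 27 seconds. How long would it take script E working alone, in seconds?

Combined rate is 1/9 per second.
Known contribution: 1/27 per second.
So script E's rate is 1/9 − 1/27 = 2/27, meaning 27/2 seconds alone.

27/2 seconds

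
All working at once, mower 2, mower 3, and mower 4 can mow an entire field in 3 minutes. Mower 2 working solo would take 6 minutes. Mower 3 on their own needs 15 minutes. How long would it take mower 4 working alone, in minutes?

Combined rate is 1/3 per minute.
Known contribution: 1/6 + 1/15 = (5 + 2)/30 = 7/30 per minute.
So mower 4's rate is 1/3 − 7/30 = 1/10, meaning 10 minutes alone.

10 minutes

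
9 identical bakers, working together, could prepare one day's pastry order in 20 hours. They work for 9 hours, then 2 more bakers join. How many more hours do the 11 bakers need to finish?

One baker does 1/180 of the job per hour.
After 9 hours with 9 bakers, 9/20 is done (11/20 left).
With 11 bakers the rate is 11/180, so the rest takes 11/20 ÷ 11/180 = 9 hours.

9 hours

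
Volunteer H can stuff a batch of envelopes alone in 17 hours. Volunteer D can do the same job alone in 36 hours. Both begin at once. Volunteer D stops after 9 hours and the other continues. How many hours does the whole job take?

51/4 hours

In the first 9 hours the combined rate is 53/612, so 53/68 of the job is done, leaving 15/68.
After Volunteer D leaves the rate is 1/17 per hour; the remaining 15/68 takes 15/4 hours.
Total = 9 + 15/4 = 51/4 hours.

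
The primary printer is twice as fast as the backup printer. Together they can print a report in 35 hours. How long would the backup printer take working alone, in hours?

Let the backup printer's rate be r; then the primary printer's rate is 2r, so together (2 + 1)r = 3r = 1/35.
Thus r = 1/105 per hour.
The backup printer alone: 105 hours; the primary printer alone: 105/2 hours.

105 hours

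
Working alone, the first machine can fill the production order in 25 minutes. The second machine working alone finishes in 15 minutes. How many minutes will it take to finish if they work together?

75/8 minutes

Combined rate: 1/25 + 1/15 = (3 + 5)/75 = 8/75 per minute.
Time = 1 ÷ (8/75) = 75/8 minutes.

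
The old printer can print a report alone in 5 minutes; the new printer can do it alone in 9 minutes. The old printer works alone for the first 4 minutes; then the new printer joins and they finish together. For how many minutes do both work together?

In 4 minutes the old printer does 4/5 of the job, leaving 1/5.
The old printer and the new printer together work at 14/45 per minute, so finishing takes 1/5 ÷ 14/45 = 9/14 minutes.

9/14 minutes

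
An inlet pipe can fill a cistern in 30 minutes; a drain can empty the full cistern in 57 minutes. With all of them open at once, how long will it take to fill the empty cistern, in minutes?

Net rate = 1/30 − 1/57 = (19 − 10)/570 = 9/570 = 3/190 per minute.
Filling time = 1 ÷ (3/190) = 190/3 minutes.

190/3 minutes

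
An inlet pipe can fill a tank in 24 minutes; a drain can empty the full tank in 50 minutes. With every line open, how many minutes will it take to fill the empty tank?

600/13 minutes

Net rate = 1/24 − 1/50 = (25 − 12)/600 = 13/600 per minute.
Filling time = 1 ÷ (13/600) = 600/13 minutes.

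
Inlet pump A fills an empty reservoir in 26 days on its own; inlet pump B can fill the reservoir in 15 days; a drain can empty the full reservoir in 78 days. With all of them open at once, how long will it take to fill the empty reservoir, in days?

Net rate = 1/26 + 1/15 − 1/78 = (15 + 26 − 5)/390 = 36/390 = 6/65 per day.
Filling time = 1 ÷ (6/65) = 65/6 days.

65/6 days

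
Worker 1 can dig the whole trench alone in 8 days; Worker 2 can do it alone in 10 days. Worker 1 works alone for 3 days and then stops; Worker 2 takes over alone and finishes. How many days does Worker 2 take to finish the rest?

25/4 days

In 3 days Worker 1 does 3/8 of the job, leaving 5/8.
Worker 2 works at 1/10 per day, so finishing takes 5/8 ÷ 1/10 = 25/4 days.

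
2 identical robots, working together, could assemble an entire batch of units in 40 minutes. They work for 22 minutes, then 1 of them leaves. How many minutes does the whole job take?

58 minutes

One robot does 1/80 of the job per minute.
After 22 minutes with 2 robots, 11/20 is done (9/20 left).
With 1 robot the rate is 1/80, so the rest takes 9/20 ÷ 1/80 = 36 minutes.
Total = 22 + 36 = 58 minutes.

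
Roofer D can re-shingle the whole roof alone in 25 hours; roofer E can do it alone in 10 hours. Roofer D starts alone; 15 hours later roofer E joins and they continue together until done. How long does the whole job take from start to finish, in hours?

In 15 hours roofer D does 15/25 = 3/5 of the job, leaving 2/5.
Roofer D and roofer E together work at 7/50 per hour, so finishing takes 2/5 ÷ 7/50 = 20/7 hours.
Total time = 15 + 20/7 = 125/7 hours.

125/7 hours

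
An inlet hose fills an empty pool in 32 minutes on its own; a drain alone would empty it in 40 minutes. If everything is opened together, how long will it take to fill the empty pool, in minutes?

160 minutes

Net rate = 1/32 − 1/40 = (5 − 4)/160 = 1/160 per minute.
Filling time = 1 ÷ (1/160) = 160 minutes.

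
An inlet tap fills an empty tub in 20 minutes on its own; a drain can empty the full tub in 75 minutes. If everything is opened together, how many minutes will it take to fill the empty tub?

300/11 minutes

Net rate = 1/20 − 1/75 = (15 − 4)/300 = 11/300 per minute.
Filling time = 1 ÷ (11/300) = 300/11 minutes.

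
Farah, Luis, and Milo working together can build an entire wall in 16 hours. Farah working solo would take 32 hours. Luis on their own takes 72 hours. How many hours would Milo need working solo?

288/5 hours

Combined rate is 1/16 per hour.
Known contribution: 1/32 + 1/72 = (9 + 4)/288 = 13/288 per hour.
So Milo's rate is 1/16 − 13/288 = 5/288, meaning 288/5 hours alone.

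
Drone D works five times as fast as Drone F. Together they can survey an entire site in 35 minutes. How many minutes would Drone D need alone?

42 minutes

Let Drone F's rate be r; then Drone D's rate is 5r, so together (5 + 1)r = 6r = 1/35.
Thus r = 1/210 per minute.
Drone F alone: 210 minutes; Drone D alone: 42 minutes.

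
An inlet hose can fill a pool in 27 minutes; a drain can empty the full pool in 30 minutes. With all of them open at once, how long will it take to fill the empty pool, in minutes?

270 minutes

Net rate = 1/27 − 1/30 = (10 − 9)/270 = 1/270 per minute.
Filling time = 1 ÷ (1/270) = 270 minutes.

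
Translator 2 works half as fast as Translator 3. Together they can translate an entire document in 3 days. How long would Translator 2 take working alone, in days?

9 days

Let Translator 3's rate be r; then Translator 2's rate is (1/2)r, so together (1/2 + 1)r = (3/2)r = 1/3.
Thus r = 2/9 per day.
Translator 3 alone: 9/2 days; Translator 2 alone: 9 days.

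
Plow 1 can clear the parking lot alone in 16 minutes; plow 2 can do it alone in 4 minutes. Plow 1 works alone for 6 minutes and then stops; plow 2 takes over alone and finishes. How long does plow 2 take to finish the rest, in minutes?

5/2 minutes

In 6 minutes plow 1 does 6/16 = 3/8 of the job, leaving 5/8.
Plow 2 works at 1/4 per minute, so finishing takes 5/8 ÷ 1/4 = 5/2 minutes.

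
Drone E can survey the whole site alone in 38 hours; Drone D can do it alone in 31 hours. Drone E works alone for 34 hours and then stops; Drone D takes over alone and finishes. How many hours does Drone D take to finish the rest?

62/19 hours

In 34 hours Drone E does 34/38 = 17/19 of the job, leaving 2/19.
Drone D works at 1/31 per hour, so finishing takes 2/19 ÷ 1/31 = 62/19 hours.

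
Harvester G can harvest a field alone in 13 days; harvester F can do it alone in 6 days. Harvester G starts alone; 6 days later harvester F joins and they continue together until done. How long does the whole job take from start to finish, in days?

In 6 days harvester G does 6/13 of the job, leaving 7/13.
Harvester G and harvester F together work at 19/78 per day, so finishing takes 7/13 ÷ 19/78 = 42/19 days.
Total time = 6 + 42/19 = 156/19 days.

156/19 days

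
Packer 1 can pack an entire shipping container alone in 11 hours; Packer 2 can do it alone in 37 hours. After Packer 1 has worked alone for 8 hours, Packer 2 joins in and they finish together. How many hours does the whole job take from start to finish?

In 8 hours Packer 1 does 8/11 of the job, leaving 3/11.
Packer 1 and Packer 2 together work at 48/407 per hour, so finishing takes 3/11 ÷ 48/407 = 37/16 hours.
Total time = 8 + 37/16 = 165/16 hours.

165/16 hours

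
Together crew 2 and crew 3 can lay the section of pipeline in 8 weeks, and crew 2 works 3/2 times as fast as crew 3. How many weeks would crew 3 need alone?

20 weeks

Let crew 3's rate be r; then crew 2's rate is (3/2)r, so together (3/2 + 1)r = (5/2)r = 1/8.
Thus r = 1/20 per week.
Crew 3 alone: 20 weeks; crew 2 alone: 40/3 weeks.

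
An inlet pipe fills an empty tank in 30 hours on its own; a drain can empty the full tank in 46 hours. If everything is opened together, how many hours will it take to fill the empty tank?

Net rate = 1/30 − 1/46 = (23 − 15)/690 = 8/690 = 4/345 per hour.
Filling time = 1 ÷ (4/345) = 345/4 hours.

345/4 hours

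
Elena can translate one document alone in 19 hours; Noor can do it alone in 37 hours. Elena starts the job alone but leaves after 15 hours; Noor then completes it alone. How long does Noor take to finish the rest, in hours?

In 15 hours Elena does 15/19 of the job, leaving 4/19.
Noor works at 1/37 per hour, so finishing takes 4/19 ÷ 1/37 = 148/19 hours.

148/19 hours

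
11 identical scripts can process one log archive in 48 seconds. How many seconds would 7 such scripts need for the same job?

Total work is 11·48 = 528 script-seconds.
With 7 scripts: 528/7 seconds.

528/7 seconds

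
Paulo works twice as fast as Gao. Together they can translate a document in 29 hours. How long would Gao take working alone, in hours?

Let Gao's rate be r; then Paulo's rate is 2r, so together (2 + 1)r = 3r = 1/29.
Thus r = 1/87 per hour.
Gao alone: 87 hours; Paulo alone: 87/2 hours.

87 hours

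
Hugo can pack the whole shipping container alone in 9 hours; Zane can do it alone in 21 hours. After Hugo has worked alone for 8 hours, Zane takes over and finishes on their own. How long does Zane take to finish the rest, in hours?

In 8 hours Hugo does 8/9 of the job, leaving 1/9.
Zane works at 1/21 per hour, so finishing takes 1/9 ÷ 1/21 = 7/3 hours.

7/3 hours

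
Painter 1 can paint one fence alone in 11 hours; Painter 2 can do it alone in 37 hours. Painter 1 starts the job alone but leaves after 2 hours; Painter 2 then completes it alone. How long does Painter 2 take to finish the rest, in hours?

333/11 hours

In 2 hours Painter 1 does 2/11 of the job, leaving 9/11.
Painter 2 works at 1/37 per hour, so finishing takes 9/11 ÷ 1/37 = 333/11 hours.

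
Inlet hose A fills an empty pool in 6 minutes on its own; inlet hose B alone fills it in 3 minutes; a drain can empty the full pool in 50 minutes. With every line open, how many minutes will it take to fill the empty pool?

25/12 minutes

Net rate = 1/6 + 1/3 − 1/50 = (25 + 50 − 3)/150 = 72/150 = 12/25 per minute.
Filling time = 1 ÷ (12/25) = 25/12 minutes.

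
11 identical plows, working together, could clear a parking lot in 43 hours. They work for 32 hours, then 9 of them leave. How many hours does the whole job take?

185/2 hours

One plow does 1/473 of the job per hour.
After 32 hours with 11 plows, 32/43 is done (11/43 left).
With 2 plows the rate is 2/473, so the rest takes 11/43 ÷ 2/473 = 121/2 hours.
Total = 32 + 121/2 = 185/2 hours.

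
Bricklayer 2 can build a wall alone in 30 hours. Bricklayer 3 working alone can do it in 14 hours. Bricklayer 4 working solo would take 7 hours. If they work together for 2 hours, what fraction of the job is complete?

52/105

Combined rate: 1/30 + 1/14 + 1/7 = (7 + 15 + 30)/210 = 52/210 = 26/105 per hour.
In 2 hours they complete 2·26/105 = 52/105 of the job.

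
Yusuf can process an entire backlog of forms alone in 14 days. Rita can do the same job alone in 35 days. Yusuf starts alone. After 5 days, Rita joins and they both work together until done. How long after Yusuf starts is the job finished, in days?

80/7 days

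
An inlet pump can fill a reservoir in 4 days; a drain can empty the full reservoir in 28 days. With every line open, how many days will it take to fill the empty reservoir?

Net rate = 1/4 − 1/28 = (7 − 1)/28 = 6/28 = 3/14 per day.
Filling time = 1 ÷ (3/14) = 14/3 days.

14/3 days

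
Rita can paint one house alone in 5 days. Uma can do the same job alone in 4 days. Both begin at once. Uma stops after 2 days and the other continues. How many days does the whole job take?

In the first 2 days the combined rate is 9/20, so 9/10 of the job is done, leaving 1/10.
After Uma leaves the rate is 1/5 per day; the remaining 1/10 takes 1/2 days.
Total = 2 + 1/2 = 5/2 days.

5/2 days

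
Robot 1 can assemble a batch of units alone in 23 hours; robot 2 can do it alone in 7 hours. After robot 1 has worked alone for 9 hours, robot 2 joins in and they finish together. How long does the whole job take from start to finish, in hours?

184/15 hours

In 9 hours robot 1 does 9/23 of the job, leaving 14/23.
Robot 1 and robot 2 together work at 30/161 per hour, so finishing takes 14/23 ÷ 30/161 = 49/15 hours.
Total time = 9 + 49/15 = 184/15 hours.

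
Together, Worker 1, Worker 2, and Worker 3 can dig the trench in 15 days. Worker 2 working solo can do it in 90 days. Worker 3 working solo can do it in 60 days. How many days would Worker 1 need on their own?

180/7 days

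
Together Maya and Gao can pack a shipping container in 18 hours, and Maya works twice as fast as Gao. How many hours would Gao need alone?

54 hours

Let Gao's rate be r; then Maya's rate is 2r, so together (2 + 1)r = 3r = 1/18.
Thus r = 1/54 per hour.
Gao alone: 54 hours; Maya alone: 27 hours.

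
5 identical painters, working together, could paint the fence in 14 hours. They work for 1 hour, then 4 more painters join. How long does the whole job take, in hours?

One painter does 1/70 of the job per hour.
After 1 hour with 5 painters, 1/14 is done (13/14 left).
With 9 painters the rate is 9/70, so the rest takes 13/14 ÷ 9/70 = 65/9 hours.
Total = 1 + 65/9 = 74/9 hours.

74/9 hours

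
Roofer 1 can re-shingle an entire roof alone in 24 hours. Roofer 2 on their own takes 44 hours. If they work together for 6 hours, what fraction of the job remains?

27/44

Combined rate: 1/24 + 1/44 = (11 + 6)/264 = 17/264 per hour.
In 6 hours they complete 6·17/264 = 17/44 of the job.
So 27/44 remains.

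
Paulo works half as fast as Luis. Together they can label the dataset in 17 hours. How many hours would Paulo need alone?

51 hours

Let Luis's rate be r; then Paulo's rate is (1/2)r, so together (1/2 + 1)r = (3/2)r = 1/17.
Thus r = 2/51 per hour.
Luis alone: 51/2 hours; Paulo alone: 51 hours.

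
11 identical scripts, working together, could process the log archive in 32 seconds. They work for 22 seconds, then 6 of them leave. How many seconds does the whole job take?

One script does 1/352 of the job per second.
After 22 seconds with 11 scripts, 11/16 is done (5/16 left).
With 5 scripts the rate is 5/352, so the rest takes 5/16 ÷ 5/352 = 22 seconds.
Total = 22 + 22 = 44 seconds.

44 seconds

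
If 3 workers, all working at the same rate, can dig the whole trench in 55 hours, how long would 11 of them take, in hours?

15 hours

Total work is 3·55 = 165 worker-hours.
With 11 workers: 165/11 = 15 hours.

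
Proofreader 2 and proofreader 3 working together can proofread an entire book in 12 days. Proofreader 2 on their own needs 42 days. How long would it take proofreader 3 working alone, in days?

84/5 days

Combined rate is 1/12 per day.
Known contribution: 1/42 per day.
So proofreader 3's rate is 1/12 − 1/42 = 5/84, meaning 84/5 days alone.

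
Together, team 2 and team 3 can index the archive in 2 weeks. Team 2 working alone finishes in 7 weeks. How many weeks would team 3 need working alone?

14/5 weeks

Combined rate is 1/2 per week.
Known contribution: 1/7 per week.
So team 3's rate is 1/2 − 1/7 = 5/14, meaning 14/5 weeks alone.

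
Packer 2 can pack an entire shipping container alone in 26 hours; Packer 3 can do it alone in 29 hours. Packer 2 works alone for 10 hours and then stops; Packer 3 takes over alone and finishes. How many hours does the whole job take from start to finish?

362/13 hours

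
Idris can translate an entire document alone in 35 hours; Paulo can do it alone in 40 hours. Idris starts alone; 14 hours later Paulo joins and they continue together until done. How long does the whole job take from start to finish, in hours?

In 14 hours Idris does 14/35 = 2/5 of the job, leaving 3/5.
Idris and Paulo together work at 3/56 per hour, so finishing takes 3/5 ÷ 3/56 = 56/5 hours.
Total time = 14 + 56/5 = 126/5 hours.

126/5 hours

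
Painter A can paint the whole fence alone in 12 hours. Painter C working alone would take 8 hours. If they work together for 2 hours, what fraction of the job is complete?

5/12

Combined rate: 1/12 + 1/8 = (2 + 3)/24 = 5/24 per hour.
In 2 hours they complete 2·5/24 = 5/12 of the job.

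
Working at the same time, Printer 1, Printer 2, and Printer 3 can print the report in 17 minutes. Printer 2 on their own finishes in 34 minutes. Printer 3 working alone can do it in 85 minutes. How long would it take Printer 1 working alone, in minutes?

Combined rate is 1/17 per minute.
Known contribution: 1/34 + 1/85 = (5 + 2)/170 = 7/170 per minute.
So Printer 1's rate is 1/17 − 7/170 = 3/170, meaning 170/3 minutes alone.

170/3 minutes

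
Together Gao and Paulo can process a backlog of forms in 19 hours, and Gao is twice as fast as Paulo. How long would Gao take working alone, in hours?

57/2 hours

Let Paulo's rate be r; then Gao's rate is 2r, so together (2 + 1)r = 3r = 1/19.
Thus r = 1/57 per hour.
Paulo alone: 57 hours; Gao alone: 57/2 hours.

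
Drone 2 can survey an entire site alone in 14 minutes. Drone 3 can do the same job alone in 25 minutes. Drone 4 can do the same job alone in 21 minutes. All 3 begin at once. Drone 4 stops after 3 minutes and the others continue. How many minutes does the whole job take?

In the first 3 minutes the combined rate is 167/1050, so 167/350 of the job is done, leaving 183/350.
After drone 4 leaves the rate is 39/350 per minute; the remaining 183/350 takes 61/13 minutes.
Total = 3 + 61/13 = 100/13 minutes.

100/13 minutes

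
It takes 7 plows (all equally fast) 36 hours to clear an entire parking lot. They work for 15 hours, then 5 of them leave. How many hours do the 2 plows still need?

One plow does 1/252 of the job per hour.
After 15 hours with 7 plows, 5/12 is done (7/12 left).
With 2 plows the rate is 2/252 = 1/126, so the rest takes 7/12 ÷ 1/126 = 147/2 hours.

147/2 hours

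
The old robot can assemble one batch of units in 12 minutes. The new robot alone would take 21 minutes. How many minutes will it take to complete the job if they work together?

Combined rate: 1/12 + 1/21 = (7 + 4)/84 = 11/84 per minute.
Time = 1 ÷ (11/84) = 84/11 minutes.

84/11 minutes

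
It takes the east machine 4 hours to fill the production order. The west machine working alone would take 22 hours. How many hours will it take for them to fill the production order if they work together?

Combined rate: 1/4 + 1/22 = (11 + 2)/44 = 13/44 per hour.
Time = 1 ÷ (13/44) = 44/13 hours.

44/13 hours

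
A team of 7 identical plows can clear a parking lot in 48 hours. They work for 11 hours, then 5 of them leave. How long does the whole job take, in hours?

One plow does 1/336 of the job per hour.
After 11 hours with 7 plows, 11/48 is done (37/48 left).
With 2 plows the rate is 2/336 = 1/168, so the rest takes 37/48 ÷ 1/168 = 259/2 hours.
Total = 11 + 259/2 = 281/2 hours.

281/2 hours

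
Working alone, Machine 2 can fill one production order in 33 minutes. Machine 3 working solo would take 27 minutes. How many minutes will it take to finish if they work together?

297/20 minutes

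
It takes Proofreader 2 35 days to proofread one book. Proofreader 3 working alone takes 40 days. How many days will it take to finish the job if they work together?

56/3 days

Combined rate: 1/35 + 1/40 = (8 + 7)/280 = 15/280 = 3/56 per day.
Time = 1 ÷ (3/56) = 56/3 days.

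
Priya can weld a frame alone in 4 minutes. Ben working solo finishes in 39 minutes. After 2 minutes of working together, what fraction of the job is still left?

Combined rate: 1/4 + 1/39 = (39 + 4)/156 = 43/156 per minute.
In 2 minutes they complete 2·43/156 = 43/78 of the job.
So 35/78 remains.

35/78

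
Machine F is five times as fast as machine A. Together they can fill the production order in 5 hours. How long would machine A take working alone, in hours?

Let machine A's rate be r; then machine F's rate is 5r, so together (5 + 1)r = 6r = 1/5.
Thus r = 1/30 per hour.
Machine A alone: 30 hours; machine F alone: 6 hours.

30 hours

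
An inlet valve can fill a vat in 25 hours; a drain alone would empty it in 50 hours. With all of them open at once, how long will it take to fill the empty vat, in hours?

Net rate = 1/25 − 1/50 = (2 − 1)/50 = 1/50 per hour.
Filling time = 1 ÷ (1/50) = 50 hours.

50 hours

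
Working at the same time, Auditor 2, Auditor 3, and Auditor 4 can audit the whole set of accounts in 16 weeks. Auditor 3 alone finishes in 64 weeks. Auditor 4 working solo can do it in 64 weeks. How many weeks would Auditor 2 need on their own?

Combined rate is 1/16 per week.
Known contribution: 1/64 + 1/64 = (1 + 1)/64 = 2/64 = 1/32 per week.
So Auditor 2's rate is 1/16 − 1/32 = 1/32, meaning 32 weeks alone.

32 weeks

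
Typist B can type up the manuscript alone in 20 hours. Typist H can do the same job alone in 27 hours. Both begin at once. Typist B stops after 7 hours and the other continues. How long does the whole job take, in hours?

In the first 7 hours the combined rate is 47/540, so 329/540 of the job is done, leaving 211/540.
After typist B leaves the rate is 1/27 per hour; the remaining 211/540 takes 211/20 hours.
Total = 7 + 211/20 = 351/20 hours.

351/20 hours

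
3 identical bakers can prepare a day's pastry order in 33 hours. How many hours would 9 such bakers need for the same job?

Total work is 3·33 = 99 baker-hours.
With 9 bakers: 99/9 = 11 hours.

11 hours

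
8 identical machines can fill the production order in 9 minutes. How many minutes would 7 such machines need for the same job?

72/7 minutes

Total work is 8·9 = 72 machine-minutes.
With 7 machines: 72/7 minutes.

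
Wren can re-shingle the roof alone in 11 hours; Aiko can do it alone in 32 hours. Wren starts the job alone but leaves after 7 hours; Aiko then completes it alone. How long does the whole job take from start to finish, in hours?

205/11 hours

In 7 hours Wren does 7/11 of the job, leaving 4/11.
Aiko works at 1/32 per hour, so finishing takes 4/11 ÷ 1/32 = 128/11 hours.
Total time = 7 + 128/11 = 205/11 hours.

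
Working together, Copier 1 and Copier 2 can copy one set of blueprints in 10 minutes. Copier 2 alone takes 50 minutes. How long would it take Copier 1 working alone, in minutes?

25/2 minutes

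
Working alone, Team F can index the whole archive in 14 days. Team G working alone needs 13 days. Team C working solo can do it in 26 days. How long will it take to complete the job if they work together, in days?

91/17 days

Combined rate: 1/14 + 1/13 + 1/26 = (13 + 14 + 7)/182 = 34/182 = 17/91 per day.
Time = 1 ÷ (17/91) = 91/17 days.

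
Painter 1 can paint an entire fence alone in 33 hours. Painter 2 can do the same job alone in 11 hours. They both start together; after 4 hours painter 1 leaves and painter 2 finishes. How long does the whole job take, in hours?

29/3 hours

In the first 4 hours the combined rate is 4/33, so 16/33 of the job is done, leaving 17/33.
After painter 1 leaves the rate is 1/11 per hour; the remaining 17/33 takes 17/3 hours.
Total = 4 + 17/3 = 29/3 hours.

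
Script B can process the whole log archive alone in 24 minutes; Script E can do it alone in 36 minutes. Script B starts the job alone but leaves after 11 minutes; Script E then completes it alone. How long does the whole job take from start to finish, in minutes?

61/2 minutes

In 11 minutes Script B does 11/24 of the job, leaving 13/24.
Script E works at 1/36 per minute, so finishing takes 13/24 ÷ 1/36 = 39/2 minutes.
Total time = 11 + 39/2 = 61/2 minutes.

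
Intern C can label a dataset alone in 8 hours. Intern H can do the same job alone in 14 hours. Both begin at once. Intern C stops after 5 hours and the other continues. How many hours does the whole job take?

In the first 5 hours the combined rate is 11/56, so 55/56 of the job is done, leaving 1/56.
After Intern C leaves the rate is 1/14 per hour; the remaining 1/56 takes 1/4 hours.
Total = 5 + 1/4 = 21/4 hours.

21/4 hours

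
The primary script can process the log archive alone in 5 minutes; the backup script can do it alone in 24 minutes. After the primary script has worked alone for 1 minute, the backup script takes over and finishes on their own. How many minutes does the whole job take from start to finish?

In 1 minute the primary script does 1/5 of the job, leaving 4/5.
The backup script works at 1/24 per minute, so finishing takes 4/5 ÷ 1/24 = 96/5 minutes.
Total time = 1 + 96/5 = 101/5 minutes.

101/5 minutes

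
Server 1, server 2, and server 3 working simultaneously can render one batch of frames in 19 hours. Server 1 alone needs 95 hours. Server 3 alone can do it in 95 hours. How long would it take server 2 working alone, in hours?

95/3 hours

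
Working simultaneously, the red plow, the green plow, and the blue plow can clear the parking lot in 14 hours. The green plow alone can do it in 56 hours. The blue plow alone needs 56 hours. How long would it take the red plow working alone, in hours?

Combined rate is 1/14 per hour.
Known contribution: 1/56 + 1/56 = (1 + 1)/56 = 2/56 = 1/28 per hour.
So the red plow's rate is 1/14 − 1/28 = 1/28, meaning 28 hours alone.

28 hours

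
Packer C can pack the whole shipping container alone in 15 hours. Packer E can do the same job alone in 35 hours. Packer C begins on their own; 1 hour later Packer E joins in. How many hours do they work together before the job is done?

49/5 hours

In the first 1 hour Packer C alone does 1/15 of the job, leaving 14/15.
Once everyone is working, combined rate: 1/15 + 1/35 = (7 + 3)/105 = 10/105 = 2/21 per hour.
Remaining 14/15 at 2/21 per hour takes 49/5 hours.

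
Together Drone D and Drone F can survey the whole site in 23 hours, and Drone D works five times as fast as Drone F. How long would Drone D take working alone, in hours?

138/5 hours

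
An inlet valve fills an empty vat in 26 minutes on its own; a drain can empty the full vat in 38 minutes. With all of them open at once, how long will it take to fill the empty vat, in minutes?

247/3 minutes

Net rate = 1/26 − 1/38 = (19 − 13)/494 = 6/494 = 3/247 per minute.
Filling time = 1 ÷ (3/247) = 247/3 minutes.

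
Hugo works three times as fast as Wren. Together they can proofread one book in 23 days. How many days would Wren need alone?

Let Wren's rate be r; then Hugo's rate is 3r, so together (3 + 1)r = 4r = 1/23.
Thus r = 1/92 per day.
Wren alone: 92 days; Hugo alone: 92/3 days.

92 days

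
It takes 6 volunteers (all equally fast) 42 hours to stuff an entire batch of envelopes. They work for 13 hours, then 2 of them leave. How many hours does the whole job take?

One volunteer does 1/252 of the job per hour.
After 13 hours with 6 volunteers, 13/42 is done (29/42 left).
With 4 volunteers the rate is 4/252 = 1/63, so the rest takes 29/42 ÷ 1/63 = 87/2 hours.
Total = 13 + 87/2 = 113/2 hours.

113/2 hours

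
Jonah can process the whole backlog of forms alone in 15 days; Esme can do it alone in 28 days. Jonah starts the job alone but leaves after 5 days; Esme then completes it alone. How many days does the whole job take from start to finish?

71/3 days

In 5 days Jonah does 5/15 = 1/3 of the job, leaving 2/3.
Esme works at 1/28 per day, so finishing takes 2/3 ÷ 1/28 = 56/3 days.
Total time = 5 + 56/3 = 71/3 days.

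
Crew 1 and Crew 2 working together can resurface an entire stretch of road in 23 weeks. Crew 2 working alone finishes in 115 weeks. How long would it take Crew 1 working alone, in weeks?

115/4 weeks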